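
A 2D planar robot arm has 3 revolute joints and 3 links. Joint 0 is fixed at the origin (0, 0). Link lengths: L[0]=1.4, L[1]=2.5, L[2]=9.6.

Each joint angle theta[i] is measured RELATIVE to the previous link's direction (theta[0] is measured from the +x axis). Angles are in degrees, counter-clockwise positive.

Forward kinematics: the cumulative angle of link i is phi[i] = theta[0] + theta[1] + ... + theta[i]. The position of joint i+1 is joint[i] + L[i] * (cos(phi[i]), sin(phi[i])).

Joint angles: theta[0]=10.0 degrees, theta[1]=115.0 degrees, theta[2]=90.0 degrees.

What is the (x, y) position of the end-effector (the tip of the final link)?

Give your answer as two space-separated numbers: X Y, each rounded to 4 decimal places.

Answer: -7.9191 -3.2153

Derivation:
joint[0] = (0.0000, 0.0000)  (base)
link 0: phi[0] = 10 = 10 deg
  cos(10 deg) = 0.9848, sin(10 deg) = 0.1736
  joint[1] = (0.0000, 0.0000) + 1.4 * (0.9848, 0.1736) = (0.0000 + 1.3787, 0.0000 + 0.2431) = (1.3787, 0.2431)
link 1: phi[1] = 10 + 115 = 125 deg
  cos(125 deg) = -0.5736, sin(125 deg) = 0.8192
  joint[2] = (1.3787, 0.2431) + 2.5 * (-0.5736, 0.8192) = (1.3787 + -1.4339, 0.2431 + 2.0479) = (-0.0552, 2.2910)
link 2: phi[2] = 10 + 115 + 90 = 215 deg
  cos(215 deg) = -0.8192, sin(215 deg) = -0.5736
  joint[3] = (-0.0552, 2.2910) + 9.6 * (-0.8192, -0.5736) = (-0.0552 + -7.8639, 2.2910 + -5.5063) = (-7.9191, -3.2153)
End effector: (-7.9191, -3.2153)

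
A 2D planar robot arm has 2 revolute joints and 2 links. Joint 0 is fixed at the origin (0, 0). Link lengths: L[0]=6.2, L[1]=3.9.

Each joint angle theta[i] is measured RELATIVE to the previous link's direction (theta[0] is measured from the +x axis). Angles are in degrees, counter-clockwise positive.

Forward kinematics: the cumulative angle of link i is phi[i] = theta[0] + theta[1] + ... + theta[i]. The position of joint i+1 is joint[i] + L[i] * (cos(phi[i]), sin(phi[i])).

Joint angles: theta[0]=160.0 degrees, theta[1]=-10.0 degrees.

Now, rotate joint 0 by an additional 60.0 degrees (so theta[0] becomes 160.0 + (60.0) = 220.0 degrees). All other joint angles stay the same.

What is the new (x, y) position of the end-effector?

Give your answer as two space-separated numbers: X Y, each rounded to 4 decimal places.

Answer: -8.1270 -5.9353

Derivation:
joint[0] = (0.0000, 0.0000)  (base)
link 0: phi[0] = 220 = 220 deg
  cos(220 deg) = -0.7660, sin(220 deg) = -0.6428
  joint[1] = (0.0000, 0.0000) + 6.2 * (-0.7660, -0.6428) = (0.0000 + -4.7495, 0.0000 + -3.9853) = (-4.7495, -3.9853)
link 1: phi[1] = 220 + -10 = 210 deg
  cos(210 deg) = -0.8660, sin(210 deg) = -0.5000
  joint[2] = (-4.7495, -3.9853) + 3.9 * (-0.8660, -0.5000) = (-4.7495 + -3.3775, -3.9853 + -1.9500) = (-8.1270, -5.9353)
End effector: (-8.1270, -5.9353)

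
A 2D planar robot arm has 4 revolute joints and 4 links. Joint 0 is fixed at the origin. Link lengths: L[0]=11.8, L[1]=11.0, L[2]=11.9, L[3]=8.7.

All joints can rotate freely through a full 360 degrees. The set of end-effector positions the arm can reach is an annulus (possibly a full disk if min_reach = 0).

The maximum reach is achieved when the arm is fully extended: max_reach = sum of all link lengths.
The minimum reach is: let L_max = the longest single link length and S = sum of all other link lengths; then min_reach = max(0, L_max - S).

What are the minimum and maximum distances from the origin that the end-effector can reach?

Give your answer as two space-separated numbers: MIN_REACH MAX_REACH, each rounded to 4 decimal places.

Answer: 0.0000 43.4000

Derivation:
Link lengths: [11.8, 11.0, 11.9, 8.7]
max_reach = 11.8 + 11 + 11.9 + 8.7 = 43.4
L_max = max([11.8, 11.0, 11.9, 8.7]) = 11.9
S (sum of others) = 43.4 - 11.9 = 31.5
min_reach = max(0, 11.9 - 31.5) = max(0, -19.6) = 0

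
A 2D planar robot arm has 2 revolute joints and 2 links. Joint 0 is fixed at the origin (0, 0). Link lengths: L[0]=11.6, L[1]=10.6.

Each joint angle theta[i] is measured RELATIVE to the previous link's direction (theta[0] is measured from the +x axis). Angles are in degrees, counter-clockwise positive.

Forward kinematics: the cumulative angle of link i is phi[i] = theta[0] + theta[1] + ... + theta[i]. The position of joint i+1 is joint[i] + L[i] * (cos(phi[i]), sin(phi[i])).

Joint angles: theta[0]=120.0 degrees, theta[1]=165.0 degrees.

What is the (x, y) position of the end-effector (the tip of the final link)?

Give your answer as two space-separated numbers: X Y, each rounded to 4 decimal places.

Answer: -3.0565 -0.1929

Derivation:
joint[0] = (0.0000, 0.0000)  (base)
link 0: phi[0] = 120 = 120 deg
  cos(120 deg) = -0.5000, sin(120 deg) = 0.8660
  joint[1] = (0.0000, 0.0000) + 11.6 * (-0.5000, 0.8660) = (0.0000 + -5.8000, 0.0000 + 10.0459) = (-5.8000, 10.0459)
link 1: phi[1] = 120 + 165 = 285 deg
  cos(285 deg) = 0.2588, sin(285 deg) = -0.9659
  joint[2] = (-5.8000, 10.0459) + 10.6 * (0.2588, -0.9659) = (-5.8000 + 2.7435, 10.0459 + -10.2388) = (-3.0565, -0.1929)
End effector: (-3.0565, -0.1929)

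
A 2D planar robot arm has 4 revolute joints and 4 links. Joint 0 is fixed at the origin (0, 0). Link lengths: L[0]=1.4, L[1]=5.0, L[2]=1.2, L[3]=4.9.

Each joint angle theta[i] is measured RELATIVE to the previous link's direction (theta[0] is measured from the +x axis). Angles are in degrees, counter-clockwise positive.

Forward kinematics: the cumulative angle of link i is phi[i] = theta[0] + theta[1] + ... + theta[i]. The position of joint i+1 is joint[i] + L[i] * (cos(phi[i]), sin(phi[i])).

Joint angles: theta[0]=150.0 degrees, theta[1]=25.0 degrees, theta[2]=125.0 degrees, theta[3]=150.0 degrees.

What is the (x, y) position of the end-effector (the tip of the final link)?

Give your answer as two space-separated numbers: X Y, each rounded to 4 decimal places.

Answer: -5.5934 4.9965

Derivation:
joint[0] = (0.0000, 0.0000)  (base)
link 0: phi[0] = 150 = 150 deg
  cos(150 deg) = -0.8660, sin(150 deg) = 0.5000
  joint[1] = (0.0000, 0.0000) + 1.4 * (-0.8660, 0.5000) = (0.0000 + -1.2124, 0.0000 + 0.7000) = (-1.2124, 0.7000)
link 1: phi[1] = 150 + 25 = 175 deg
  cos(175 deg) = -0.9962, sin(175 deg) = 0.0872
  joint[2] = (-1.2124, 0.7000) + 5 * (-0.9962, 0.0872) = (-1.2124 + -4.9810, 0.7000 + 0.4358) = (-6.1934, 1.1358)
link 2: phi[2] = 150 + 25 + 125 = 300 deg
  cos(300 deg) = 0.5000, sin(300 deg) = -0.8660
  joint[3] = (-6.1934, 1.1358) + 1.2 * (0.5000, -0.8660) = (-6.1934 + 0.6000, 1.1358 + -1.0392) = (-5.5934, 0.0965)
link 3: phi[3] = 150 + 25 + 125 + 150 = 450 deg
  cos(450 deg) = 0.0000, sin(450 deg) = 1.0000
  joint[4] = (-5.5934, 0.0965) + 4.9 * (0.0000, 1.0000) = (-5.5934 + 0.0000, 0.0965 + 4.9000) = (-5.5934, 4.9965)
End effector: (-5.5934, 4.9965)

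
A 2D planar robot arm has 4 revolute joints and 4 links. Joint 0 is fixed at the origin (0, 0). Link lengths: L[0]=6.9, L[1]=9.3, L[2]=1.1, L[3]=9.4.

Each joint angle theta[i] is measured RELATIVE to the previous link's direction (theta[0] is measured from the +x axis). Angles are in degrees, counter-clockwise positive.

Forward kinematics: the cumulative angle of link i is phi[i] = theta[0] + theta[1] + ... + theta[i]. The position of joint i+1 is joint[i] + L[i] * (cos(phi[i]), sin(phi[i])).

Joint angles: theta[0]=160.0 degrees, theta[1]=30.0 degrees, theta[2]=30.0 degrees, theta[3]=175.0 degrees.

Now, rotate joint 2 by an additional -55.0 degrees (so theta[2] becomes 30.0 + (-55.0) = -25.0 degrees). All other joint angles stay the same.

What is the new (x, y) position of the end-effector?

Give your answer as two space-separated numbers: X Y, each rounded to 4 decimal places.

Answer: -7.8720 -2.1853

Derivation:
joint[0] = (0.0000, 0.0000)  (base)
link 0: phi[0] = 160 = 160 deg
  cos(160 deg) = -0.9397, sin(160 deg) = 0.3420
  joint[1] = (0.0000, 0.0000) + 6.9 * (-0.9397, 0.3420) = (0.0000 + -6.4839, 0.0000 + 2.3599) = (-6.4839, 2.3599)
link 1: phi[1] = 160 + 30 = 190 deg
  cos(190 deg) = -0.9848, sin(190 deg) = -0.1736
  joint[2] = (-6.4839, 2.3599) + 9.3 * (-0.9848, -0.1736) = (-6.4839 + -9.1587, 2.3599 + -1.6149) = (-15.6426, 0.7450)
link 2: phi[2] = 160 + 30 + -25 = 165 deg
  cos(165 deg) = -0.9659, sin(165 deg) = 0.2588
  joint[3] = (-15.6426, 0.7450) + 1.1 * (-0.9659, 0.2588) = (-15.6426 + -1.0625, 0.7450 + 0.2847) = (-16.7051, 1.0297)
link 3: phi[3] = 160 + 30 + -25 + 175 = 340 deg
  cos(340 deg) = 0.9397, sin(340 deg) = -0.3420
  joint[4] = (-16.7051, 1.0297) + 9.4 * (0.9397, -0.3420) = (-16.7051 + 8.8331, 1.0297 + -3.2150) = (-7.8720, -2.1853)
End effector: (-7.8720, -2.1853)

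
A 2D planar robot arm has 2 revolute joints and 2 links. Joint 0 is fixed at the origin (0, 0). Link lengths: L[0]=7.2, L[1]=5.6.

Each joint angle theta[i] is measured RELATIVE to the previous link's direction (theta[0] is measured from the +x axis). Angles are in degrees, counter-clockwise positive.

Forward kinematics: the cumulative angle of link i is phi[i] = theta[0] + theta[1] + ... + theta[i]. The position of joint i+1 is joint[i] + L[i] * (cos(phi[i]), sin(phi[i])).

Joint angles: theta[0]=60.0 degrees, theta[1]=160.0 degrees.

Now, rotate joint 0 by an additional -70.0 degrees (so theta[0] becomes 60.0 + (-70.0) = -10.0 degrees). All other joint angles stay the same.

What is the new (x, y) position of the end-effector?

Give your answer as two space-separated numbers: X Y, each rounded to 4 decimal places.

joint[0] = (0.0000, 0.0000)  (base)
link 0: phi[0] = -10 = -10 deg
  cos(-10 deg) = 0.9848, sin(-10 deg) = -0.1736
  joint[1] = (0.0000, 0.0000) + 7.2 * (0.9848, -0.1736) = (0.0000 + 7.0906, 0.0000 + -1.2503) = (7.0906, -1.2503)
link 1: phi[1] = -10 + 160 = 150 deg
  cos(150 deg) = -0.8660, sin(150 deg) = 0.5000
  joint[2] = (7.0906, -1.2503) + 5.6 * (-0.8660, 0.5000) = (7.0906 + -4.8497, -1.2503 + 2.8000) = (2.2409, 1.5497)
End effector: (2.2409, 1.5497)

Answer: 2.2409 1.5497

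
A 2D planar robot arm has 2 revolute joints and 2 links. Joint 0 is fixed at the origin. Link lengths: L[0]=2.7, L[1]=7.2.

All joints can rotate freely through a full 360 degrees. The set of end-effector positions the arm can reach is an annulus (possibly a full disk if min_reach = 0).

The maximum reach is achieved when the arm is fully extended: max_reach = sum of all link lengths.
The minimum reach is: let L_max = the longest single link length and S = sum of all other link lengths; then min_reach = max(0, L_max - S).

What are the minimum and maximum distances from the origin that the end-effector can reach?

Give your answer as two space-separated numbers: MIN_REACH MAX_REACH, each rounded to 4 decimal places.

Answer: 4.5000 9.9000

Derivation:
Link lengths: [2.7, 7.2]
max_reach = 2.7 + 7.2 = 9.9
L_max = max([2.7, 7.2]) = 7.2
S (sum of others) = 9.9 - 7.2 = 2.7
min_reach = max(0, 7.2 - 2.7) = max(0, 4.5) = 4.5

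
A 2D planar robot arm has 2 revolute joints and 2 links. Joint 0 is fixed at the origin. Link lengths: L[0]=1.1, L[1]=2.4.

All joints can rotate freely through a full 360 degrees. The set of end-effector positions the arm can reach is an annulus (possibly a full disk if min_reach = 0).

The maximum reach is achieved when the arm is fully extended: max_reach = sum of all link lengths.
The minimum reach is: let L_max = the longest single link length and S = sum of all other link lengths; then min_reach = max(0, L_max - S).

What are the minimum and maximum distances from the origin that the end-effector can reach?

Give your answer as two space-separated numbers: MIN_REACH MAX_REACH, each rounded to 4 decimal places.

Answer: 1.3000 3.5000

Derivation:
Link lengths: [1.1, 2.4]
max_reach = 1.1 + 2.4 = 3.5
L_max = max([1.1, 2.4]) = 2.4
S (sum of others) = 3.5 - 2.4 = 1.1
min_reach = max(0, 2.4 - 1.1) = max(0, 1.3) = 1.3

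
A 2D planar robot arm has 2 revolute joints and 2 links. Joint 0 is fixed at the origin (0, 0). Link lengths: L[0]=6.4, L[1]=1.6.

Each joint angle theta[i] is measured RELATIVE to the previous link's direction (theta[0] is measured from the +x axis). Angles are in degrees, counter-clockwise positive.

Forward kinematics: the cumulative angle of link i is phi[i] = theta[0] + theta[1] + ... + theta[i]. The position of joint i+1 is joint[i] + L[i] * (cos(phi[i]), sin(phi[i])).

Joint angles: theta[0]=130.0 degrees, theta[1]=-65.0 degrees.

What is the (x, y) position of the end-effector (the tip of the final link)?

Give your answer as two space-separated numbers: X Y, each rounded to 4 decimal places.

joint[0] = (0.0000, 0.0000)  (base)
link 0: phi[0] = 130 = 130 deg
  cos(130 deg) = -0.6428, sin(130 deg) = 0.7660
  joint[1] = (0.0000, 0.0000) + 6.4 * (-0.6428, 0.7660) = (0.0000 + -4.1138, 0.0000 + 4.9027) = (-4.1138, 4.9027)
link 1: phi[1] = 130 + -65 = 65 deg
  cos(65 deg) = 0.4226, sin(65 deg) = 0.9063
  joint[2] = (-4.1138, 4.9027) + 1.6 * (0.4226, 0.9063) = (-4.1138 + 0.6762, 4.9027 + 1.4501) = (-3.4377, 6.3528)
End effector: (-3.4377, 6.3528)

Answer: -3.4377 6.3528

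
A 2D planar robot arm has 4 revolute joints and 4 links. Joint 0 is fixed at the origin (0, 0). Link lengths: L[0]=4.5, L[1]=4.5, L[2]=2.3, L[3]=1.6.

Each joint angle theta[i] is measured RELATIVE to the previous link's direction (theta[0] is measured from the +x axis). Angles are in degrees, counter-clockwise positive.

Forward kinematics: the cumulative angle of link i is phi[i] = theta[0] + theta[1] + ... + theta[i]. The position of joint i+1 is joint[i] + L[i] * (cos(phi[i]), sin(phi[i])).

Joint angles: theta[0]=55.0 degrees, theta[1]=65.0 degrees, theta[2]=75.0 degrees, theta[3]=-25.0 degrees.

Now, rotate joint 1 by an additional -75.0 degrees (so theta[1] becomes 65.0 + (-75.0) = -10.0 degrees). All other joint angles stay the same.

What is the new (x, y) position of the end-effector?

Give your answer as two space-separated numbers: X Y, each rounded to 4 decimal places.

joint[0] = (0.0000, 0.0000)  (base)
link 0: phi[0] = 55 = 55 deg
  cos(55 deg) = 0.5736, sin(55 deg) = 0.8192
  joint[1] = (0.0000, 0.0000) + 4.5 * (0.5736, 0.8192) = (0.0000 + 2.5811, 0.0000 + 3.6862) = (2.5811, 3.6862)
link 1: phi[1] = 55 + -10 = 45 deg
  cos(45 deg) = 0.7071, sin(45 deg) = 0.7071
  joint[2] = (2.5811, 3.6862) + 4.5 * (0.7071, 0.7071) = (2.5811 + 3.1820, 3.6862 + 3.1820) = (5.7631, 6.8682)
link 2: phi[2] = 55 + -10 + 75 = 120 deg
  cos(120 deg) = -0.5000, sin(120 deg) = 0.8660
  joint[3] = (5.7631, 6.8682) + 2.3 * (-0.5000, 0.8660) = (5.7631 + -1.1500, 6.8682 + 1.9919) = (4.6131, 8.8600)
link 3: phi[3] = 55 + -10 + 75 + -25 = 95 deg
  cos(95 deg) = -0.0872, sin(95 deg) = 0.9962
  joint[4] = (4.6131, 8.8600) + 1.6 * (-0.0872, 0.9962) = (4.6131 + -0.1394, 8.8600 + 1.5939) = (4.4736, 10.4539)
End effector: (4.4736, 10.4539)

Answer: 4.4736 10.4539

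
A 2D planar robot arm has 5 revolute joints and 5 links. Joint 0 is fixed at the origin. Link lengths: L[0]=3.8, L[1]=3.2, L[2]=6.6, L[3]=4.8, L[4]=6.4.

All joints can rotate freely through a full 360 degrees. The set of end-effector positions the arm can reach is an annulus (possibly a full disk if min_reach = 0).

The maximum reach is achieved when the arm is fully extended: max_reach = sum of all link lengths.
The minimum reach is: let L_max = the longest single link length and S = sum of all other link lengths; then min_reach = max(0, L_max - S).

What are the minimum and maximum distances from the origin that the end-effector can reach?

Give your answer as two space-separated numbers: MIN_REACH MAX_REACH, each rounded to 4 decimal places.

Answer: 0.0000 24.8000

Derivation:
Link lengths: [3.8, 3.2, 6.6, 4.8, 6.4]
max_reach = 3.8 + 3.2 + 6.6 + 4.8 + 6.4 = 24.8
L_max = max([3.8, 3.2, 6.6, 4.8, 6.4]) = 6.6
S (sum of others) = 24.8 - 6.6 = 18.2
min_reach = max(0, 6.6 - 18.2) = max(0, -11.6) = 0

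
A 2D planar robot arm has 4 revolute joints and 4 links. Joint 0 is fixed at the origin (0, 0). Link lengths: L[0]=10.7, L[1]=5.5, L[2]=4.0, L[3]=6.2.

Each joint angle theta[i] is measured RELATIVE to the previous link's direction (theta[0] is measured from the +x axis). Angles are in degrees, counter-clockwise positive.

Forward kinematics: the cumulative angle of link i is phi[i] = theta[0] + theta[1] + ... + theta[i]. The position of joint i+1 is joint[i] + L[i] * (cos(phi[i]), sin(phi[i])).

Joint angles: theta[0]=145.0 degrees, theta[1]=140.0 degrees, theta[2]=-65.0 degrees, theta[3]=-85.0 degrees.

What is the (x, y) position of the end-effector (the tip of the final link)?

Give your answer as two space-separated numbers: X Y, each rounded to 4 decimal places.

Answer: -14.7897 2.6376

Derivation:
joint[0] = (0.0000, 0.0000)  (base)
link 0: phi[0] = 145 = 145 deg
  cos(145 deg) = -0.8192, sin(145 deg) = 0.5736
  joint[1] = (0.0000, 0.0000) + 10.7 * (-0.8192, 0.5736) = (0.0000 + -8.7649, 0.0000 + 6.1373) = (-8.7649, 6.1373)
link 1: phi[1] = 145 + 140 = 285 deg
  cos(285 deg) = 0.2588, sin(285 deg) = -0.9659
  joint[2] = (-8.7649, 6.1373) + 5.5 * (0.2588, -0.9659) = (-8.7649 + 1.4235, 6.1373 + -5.3126) = (-7.3414, 0.8247)
link 2: phi[2] = 145 + 140 + -65 = 220 deg
  cos(220 deg) = -0.7660, sin(220 deg) = -0.6428
  joint[3] = (-7.3414, 0.8247) + 4 * (-0.7660, -0.6428) = (-7.3414 + -3.0642, 0.8247 + -2.5712) = (-10.4056, -1.7465)
link 3: phi[3] = 145 + 140 + -65 + -85 = 135 deg
  cos(135 deg) = -0.7071, sin(135 deg) = 0.7071
  joint[4] = (-10.4056, -1.7465) + 6.2 * (-0.7071, 0.7071) = (-10.4056 + -4.3841, -1.7465 + 4.3841) = (-14.7897, 2.6376)
End effector: (-14.7897, 2.6376)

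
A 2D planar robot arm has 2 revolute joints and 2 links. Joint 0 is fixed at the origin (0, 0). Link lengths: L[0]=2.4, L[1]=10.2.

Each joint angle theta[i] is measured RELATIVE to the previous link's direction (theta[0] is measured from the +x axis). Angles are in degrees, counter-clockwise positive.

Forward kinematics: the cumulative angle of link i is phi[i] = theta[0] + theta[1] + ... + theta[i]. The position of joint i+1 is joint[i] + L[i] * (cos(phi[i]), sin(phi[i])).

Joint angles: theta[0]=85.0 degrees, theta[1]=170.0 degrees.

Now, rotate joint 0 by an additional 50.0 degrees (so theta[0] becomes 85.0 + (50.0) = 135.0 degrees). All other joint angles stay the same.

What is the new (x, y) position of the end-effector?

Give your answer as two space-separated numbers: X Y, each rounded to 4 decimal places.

Answer: 4.1534 -6.6583

Derivation:
joint[0] = (0.0000, 0.0000)  (base)
link 0: phi[0] = 135 = 135 deg
  cos(135 deg) = -0.7071, sin(135 deg) = 0.7071
  joint[1] = (0.0000, 0.0000) + 2.4 * (-0.7071, 0.7071) = (0.0000 + -1.6971, 0.0000 + 1.6971) = (-1.6971, 1.6971)
link 1: phi[1] = 135 + 170 = 305 deg
  cos(305 deg) = 0.5736, sin(305 deg) = -0.8192
  joint[2] = (-1.6971, 1.6971) + 10.2 * (0.5736, -0.8192) = (-1.6971 + 5.8505, 1.6971 + -8.3554) = (4.1534, -6.6583)
End effector: (4.1534, -6.6583)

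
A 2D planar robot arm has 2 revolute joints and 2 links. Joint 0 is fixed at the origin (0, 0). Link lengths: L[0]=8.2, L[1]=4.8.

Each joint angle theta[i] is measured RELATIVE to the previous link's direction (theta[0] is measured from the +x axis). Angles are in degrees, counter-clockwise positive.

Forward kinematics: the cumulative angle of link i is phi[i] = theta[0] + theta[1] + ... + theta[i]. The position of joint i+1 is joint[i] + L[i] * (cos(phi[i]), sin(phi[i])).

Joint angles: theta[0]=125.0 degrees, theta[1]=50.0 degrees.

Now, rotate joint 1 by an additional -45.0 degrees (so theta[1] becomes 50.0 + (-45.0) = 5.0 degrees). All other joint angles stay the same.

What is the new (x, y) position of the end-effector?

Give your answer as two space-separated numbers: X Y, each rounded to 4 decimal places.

Answer: -7.7887 10.3941

Derivation:
joint[0] = (0.0000, 0.0000)  (base)
link 0: phi[0] = 125 = 125 deg
  cos(125 deg) = -0.5736, sin(125 deg) = 0.8192
  joint[1] = (0.0000, 0.0000) + 8.2 * (-0.5736, 0.8192) = (0.0000 + -4.7033, 0.0000 + 6.7170) = (-4.7033, 6.7170)
link 1: phi[1] = 125 + 5 = 130 deg
  cos(130 deg) = -0.6428, sin(130 deg) = 0.7660
  joint[2] = (-4.7033, 6.7170) + 4.8 * (-0.6428, 0.7660) = (-4.7033 + -3.0854, 6.7170 + 3.6770) = (-7.7887, 10.3941)
End effector: (-7.7887, 10.3941)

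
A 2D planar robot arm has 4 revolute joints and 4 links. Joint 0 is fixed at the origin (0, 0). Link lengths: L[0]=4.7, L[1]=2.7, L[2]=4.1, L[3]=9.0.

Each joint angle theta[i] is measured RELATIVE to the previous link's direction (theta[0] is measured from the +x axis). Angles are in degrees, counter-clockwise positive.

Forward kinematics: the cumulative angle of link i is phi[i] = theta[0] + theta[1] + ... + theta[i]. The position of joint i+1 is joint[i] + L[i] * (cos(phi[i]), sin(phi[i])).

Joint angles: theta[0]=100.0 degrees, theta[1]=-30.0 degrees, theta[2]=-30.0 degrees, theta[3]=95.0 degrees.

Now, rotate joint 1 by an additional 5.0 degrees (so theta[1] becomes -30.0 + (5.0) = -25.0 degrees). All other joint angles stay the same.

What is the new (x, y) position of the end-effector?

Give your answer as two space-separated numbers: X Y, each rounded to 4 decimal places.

Answer: -4.1126 15.9208

Derivation:
joint[0] = (0.0000, 0.0000)  (base)
link 0: phi[0] = 100 = 100 deg
  cos(100 deg) = -0.1736, sin(100 deg) = 0.9848
  joint[1] = (0.0000, 0.0000) + 4.7 * (-0.1736, 0.9848) = (0.0000 + -0.8161, 0.0000 + 4.6286) = (-0.8161, 4.6286)
link 1: phi[1] = 100 + -25 = 75 deg
  cos(75 deg) = 0.2588, sin(75 deg) = 0.9659
  joint[2] = (-0.8161, 4.6286) + 2.7 * (0.2588, 0.9659) = (-0.8161 + 0.6988, 4.6286 + 2.6080) = (-0.1173, 7.2366)
link 2: phi[2] = 100 + -25 + -30 = 45 deg
  cos(45 deg) = 0.7071, sin(45 deg) = 0.7071
  joint[3] = (-0.1173, 7.2366) + 4.1 * (0.7071, 0.7071) = (-0.1173 + 2.8991, 7.2366 + 2.8991) = (2.7818, 10.1357)
link 3: phi[3] = 100 + -25 + -30 + 95 = 140 deg
  cos(140 deg) = -0.7660, sin(140 deg) = 0.6428
  joint[4] = (2.7818, 10.1357) + 9 * (-0.7660, 0.6428) = (2.7818 + -6.8944, 10.1357 + 5.7851) = (-4.1126, 15.9208)
End effector: (-4.1126, 15.9208)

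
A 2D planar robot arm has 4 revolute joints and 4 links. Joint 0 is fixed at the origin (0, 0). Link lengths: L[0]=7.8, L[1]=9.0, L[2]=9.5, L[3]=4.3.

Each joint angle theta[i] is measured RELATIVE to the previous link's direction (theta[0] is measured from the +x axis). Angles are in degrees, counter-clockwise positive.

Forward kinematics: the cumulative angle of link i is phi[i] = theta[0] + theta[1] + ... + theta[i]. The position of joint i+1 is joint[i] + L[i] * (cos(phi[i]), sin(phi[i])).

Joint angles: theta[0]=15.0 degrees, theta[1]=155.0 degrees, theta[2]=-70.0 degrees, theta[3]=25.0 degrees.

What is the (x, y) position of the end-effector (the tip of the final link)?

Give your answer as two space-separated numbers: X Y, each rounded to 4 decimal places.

Answer: -5.4451 16.4596

Derivation:
joint[0] = (0.0000, 0.0000)  (base)
link 0: phi[0] = 15 = 15 deg
  cos(15 deg) = 0.9659, sin(15 deg) = 0.2588
  joint[1] = (0.0000, 0.0000) + 7.8 * (0.9659, 0.2588) = (0.0000 + 7.5342, 0.0000 + 2.0188) = (7.5342, 2.0188)
link 1: phi[1] = 15 + 155 = 170 deg
  cos(170 deg) = -0.9848, sin(170 deg) = 0.1736
  joint[2] = (7.5342, 2.0188) + 9 * (-0.9848, 0.1736) = (7.5342 + -8.8633, 2.0188 + 1.5628) = (-1.3290, 3.5816)
link 2: phi[2] = 15 + 155 + -70 = 100 deg
  cos(100 deg) = -0.1736, sin(100 deg) = 0.9848
  joint[3] = (-1.3290, 3.5816) + 9.5 * (-0.1736, 0.9848) = (-1.3290 + -1.6497, 3.5816 + 9.3557) = (-2.9787, 12.9373)
link 3: phi[3] = 15 + 155 + -70 + 25 = 125 deg
  cos(125 deg) = -0.5736, sin(125 deg) = 0.8192
  joint[4] = (-2.9787, 12.9373) + 4.3 * (-0.5736, 0.8192) = (-2.9787 + -2.4664, 12.9373 + 3.5224) = (-5.4451, 16.4596)
End effector: (-5.4451, 16.4596)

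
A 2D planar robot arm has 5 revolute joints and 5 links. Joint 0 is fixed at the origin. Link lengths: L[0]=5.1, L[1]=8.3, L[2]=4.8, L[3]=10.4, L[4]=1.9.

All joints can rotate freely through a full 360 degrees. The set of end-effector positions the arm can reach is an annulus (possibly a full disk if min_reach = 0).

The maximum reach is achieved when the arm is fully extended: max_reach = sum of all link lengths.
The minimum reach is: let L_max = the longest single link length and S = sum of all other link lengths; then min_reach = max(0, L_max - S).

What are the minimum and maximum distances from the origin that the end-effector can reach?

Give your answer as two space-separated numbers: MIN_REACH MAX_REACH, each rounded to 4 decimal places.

Answer: 0.0000 30.5000

Derivation:
Link lengths: [5.1, 8.3, 4.8, 10.4, 1.9]
max_reach = 5.1 + 8.3 + 4.8 + 10.4 + 1.9 = 30.5
L_max = max([5.1, 8.3, 4.8, 10.4, 1.9]) = 10.4
S (sum of others) = 30.5 - 10.4 = 20.1
min_reach = max(0, 10.4 - 20.1) = max(0, -9.7) = 0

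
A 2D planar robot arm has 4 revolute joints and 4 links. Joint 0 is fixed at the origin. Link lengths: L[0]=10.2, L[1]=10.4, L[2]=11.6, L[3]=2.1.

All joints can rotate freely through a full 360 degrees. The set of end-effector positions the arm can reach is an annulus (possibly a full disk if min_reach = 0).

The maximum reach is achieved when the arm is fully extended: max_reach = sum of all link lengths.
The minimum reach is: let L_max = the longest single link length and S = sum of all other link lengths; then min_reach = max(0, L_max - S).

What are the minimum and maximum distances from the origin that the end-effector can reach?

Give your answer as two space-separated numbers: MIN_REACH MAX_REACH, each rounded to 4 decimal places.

Answer: 0.0000 34.3000

Derivation:
Link lengths: [10.2, 10.4, 11.6, 2.1]
max_reach = 10.2 + 10.4 + 11.6 + 2.1 = 34.3
L_max = max([10.2, 10.4, 11.6, 2.1]) = 11.6
S (sum of others) = 34.3 - 11.6 = 22.7
min_reach = max(0, 11.6 - 22.7) = max(0, -11.1) = 0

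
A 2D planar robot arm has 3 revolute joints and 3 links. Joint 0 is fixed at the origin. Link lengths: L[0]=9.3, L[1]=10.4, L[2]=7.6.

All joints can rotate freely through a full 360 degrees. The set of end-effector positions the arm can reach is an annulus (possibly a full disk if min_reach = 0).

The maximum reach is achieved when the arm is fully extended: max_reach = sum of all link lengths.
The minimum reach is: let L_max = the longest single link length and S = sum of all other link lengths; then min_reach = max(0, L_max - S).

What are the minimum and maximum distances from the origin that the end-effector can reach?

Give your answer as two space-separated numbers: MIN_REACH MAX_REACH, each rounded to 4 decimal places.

Answer: 0.0000 27.3000

Derivation:
Link lengths: [9.3, 10.4, 7.6]
max_reach = 9.3 + 10.4 + 7.6 = 27.3
L_max = max([9.3, 10.4, 7.6]) = 10.4
S (sum of others) = 27.3 - 10.4 = 16.9
min_reach = max(0, 10.4 - 16.9) = max(0, -6.5) = 0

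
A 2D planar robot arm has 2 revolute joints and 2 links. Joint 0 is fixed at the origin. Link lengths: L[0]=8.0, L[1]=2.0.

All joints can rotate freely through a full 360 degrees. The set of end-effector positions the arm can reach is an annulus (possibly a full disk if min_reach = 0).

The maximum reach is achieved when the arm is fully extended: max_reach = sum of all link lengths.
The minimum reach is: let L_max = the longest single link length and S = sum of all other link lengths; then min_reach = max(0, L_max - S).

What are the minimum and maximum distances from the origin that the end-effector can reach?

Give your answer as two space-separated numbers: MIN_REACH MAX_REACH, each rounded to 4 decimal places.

Link lengths: [8.0, 2.0]
max_reach = 8 + 2 = 10
L_max = max([8.0, 2.0]) = 8
S (sum of others) = 10 - 8 = 2
min_reach = max(0, 8 - 2) = max(0, 6) = 6

Answer: 6.0000 10.0000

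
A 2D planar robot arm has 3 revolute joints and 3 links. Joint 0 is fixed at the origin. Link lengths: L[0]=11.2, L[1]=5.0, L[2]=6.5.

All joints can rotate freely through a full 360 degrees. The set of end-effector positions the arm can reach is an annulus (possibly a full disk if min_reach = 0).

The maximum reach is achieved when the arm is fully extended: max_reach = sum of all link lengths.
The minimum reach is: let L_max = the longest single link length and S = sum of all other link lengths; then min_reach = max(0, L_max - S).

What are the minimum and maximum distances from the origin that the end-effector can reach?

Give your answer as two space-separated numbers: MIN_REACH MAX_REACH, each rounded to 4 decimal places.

Answer: 0.0000 22.7000

Derivation:
Link lengths: [11.2, 5.0, 6.5]
max_reach = 11.2 + 5 + 6.5 = 22.7
L_max = max([11.2, 5.0, 6.5]) = 11.2
S (sum of others) = 22.7 - 11.2 = 11.5
min_reach = max(0, 11.2 - 11.5) = max(0, -0.3) = 0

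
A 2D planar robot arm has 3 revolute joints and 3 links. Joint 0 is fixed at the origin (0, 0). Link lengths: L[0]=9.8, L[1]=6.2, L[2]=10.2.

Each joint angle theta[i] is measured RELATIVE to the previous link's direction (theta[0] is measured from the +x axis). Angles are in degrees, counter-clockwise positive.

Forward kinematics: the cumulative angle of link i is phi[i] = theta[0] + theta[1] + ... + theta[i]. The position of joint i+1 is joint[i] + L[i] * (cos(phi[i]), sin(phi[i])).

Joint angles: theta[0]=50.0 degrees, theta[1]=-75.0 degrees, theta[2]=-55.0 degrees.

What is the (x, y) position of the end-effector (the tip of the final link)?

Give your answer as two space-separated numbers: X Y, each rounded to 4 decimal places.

joint[0] = (0.0000, 0.0000)  (base)
link 0: phi[0] = 50 = 50 deg
  cos(50 deg) = 0.6428, sin(50 deg) = 0.7660
  joint[1] = (0.0000, 0.0000) + 9.8 * (0.6428, 0.7660) = (0.0000 + 6.2993, 0.0000 + 7.5072) = (6.2993, 7.5072)
link 1: phi[1] = 50 + -75 = -25 deg
  cos(-25 deg) = 0.9063, sin(-25 deg) = -0.4226
  joint[2] = (6.2993, 7.5072) + 6.2 * (0.9063, -0.4226) = (6.2993 + 5.6191, 7.5072 + -2.6202) = (11.9184, 4.8870)
link 2: phi[2] = 50 + -75 + -55 = -80 deg
  cos(-80 deg) = 0.1736, sin(-80 deg) = -0.9848
  joint[3] = (11.9184, 4.8870) + 10.2 * (0.1736, -0.9848) = (11.9184 + 1.7712, 4.8870 + -10.0450) = (13.6896, -5.1580)
End effector: (13.6896, -5.1580)

Answer: 13.6896 -5.1580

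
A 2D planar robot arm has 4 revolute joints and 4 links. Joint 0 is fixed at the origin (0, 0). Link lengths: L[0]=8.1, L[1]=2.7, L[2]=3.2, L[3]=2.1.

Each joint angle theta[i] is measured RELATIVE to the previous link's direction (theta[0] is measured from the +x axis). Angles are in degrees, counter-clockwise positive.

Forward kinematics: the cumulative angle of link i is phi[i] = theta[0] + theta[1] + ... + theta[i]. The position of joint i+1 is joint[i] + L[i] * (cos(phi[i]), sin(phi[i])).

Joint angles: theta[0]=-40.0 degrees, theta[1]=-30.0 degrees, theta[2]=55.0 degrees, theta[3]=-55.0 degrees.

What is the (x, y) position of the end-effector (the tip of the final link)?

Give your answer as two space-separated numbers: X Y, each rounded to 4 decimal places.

Answer: 10.9376 -10.5453

Derivation:
joint[0] = (0.0000, 0.0000)  (base)
link 0: phi[0] = -40 = -40 deg
  cos(-40 deg) = 0.7660, sin(-40 deg) = -0.6428
  joint[1] = (0.0000, 0.0000) + 8.1 * (0.7660, -0.6428) = (0.0000 + 6.2050, 0.0000 + -5.2066) = (6.2050, -5.2066)
link 1: phi[1] = -40 + -30 = -70 deg
  cos(-70 deg) = 0.3420, sin(-70 deg) = -0.9397
  joint[2] = (6.2050, -5.2066) + 2.7 * (0.3420, -0.9397) = (6.2050 + 0.9235, -5.2066 + -2.5372) = (7.1284, -7.7437)
link 2: phi[2] = -40 + -30 + 55 = -15 deg
  cos(-15 deg) = 0.9659, sin(-15 deg) = -0.2588
  joint[3] = (7.1284, -7.7437) + 3.2 * (0.9659, -0.2588) = (7.1284 + 3.0910, -7.7437 + -0.8282) = (10.2194, -8.5720)
link 3: phi[3] = -40 + -30 + 55 + -55 = -70 deg
  cos(-70 deg) = 0.3420, sin(-70 deg) = -0.9397
  joint[4] = (10.2194, -8.5720) + 2.1 * (0.3420, -0.9397) = (10.2194 + 0.7182, -8.5720 + -1.9734) = (10.9376, -10.5453)
End effector: (10.9376, -10.5453)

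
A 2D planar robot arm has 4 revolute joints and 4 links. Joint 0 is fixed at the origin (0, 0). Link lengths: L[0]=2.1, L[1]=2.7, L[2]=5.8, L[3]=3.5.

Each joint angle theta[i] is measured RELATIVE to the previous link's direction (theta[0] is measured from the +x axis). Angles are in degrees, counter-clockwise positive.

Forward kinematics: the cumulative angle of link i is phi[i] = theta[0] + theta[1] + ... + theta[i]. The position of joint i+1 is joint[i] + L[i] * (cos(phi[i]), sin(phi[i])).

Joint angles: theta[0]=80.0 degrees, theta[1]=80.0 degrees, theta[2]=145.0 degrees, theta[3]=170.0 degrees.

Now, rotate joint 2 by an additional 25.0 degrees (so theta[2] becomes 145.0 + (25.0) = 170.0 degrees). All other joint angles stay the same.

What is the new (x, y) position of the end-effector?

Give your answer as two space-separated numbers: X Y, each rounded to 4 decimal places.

joint[0] = (0.0000, 0.0000)  (base)
link 0: phi[0] = 80 = 80 deg
  cos(80 deg) = 0.1736, sin(80 deg) = 0.9848
  joint[1] = (0.0000, 0.0000) + 2.1 * (0.1736, 0.9848) = (0.0000 + 0.3647, 0.0000 + 2.0681) = (0.3647, 2.0681)
link 1: phi[1] = 80 + 80 = 160 deg
  cos(160 deg) = -0.9397, sin(160 deg) = 0.3420
  joint[2] = (0.3647, 2.0681) + 2.7 * (-0.9397, 0.3420) = (0.3647 + -2.5372, 2.0681 + 0.9235) = (-2.1725, 2.9916)
link 2: phi[2] = 80 + 80 + 170 = 330 deg
  cos(330 deg) = 0.8660, sin(330 deg) = -0.5000
  joint[3] = (-2.1725, 2.9916) + 5.8 * (0.8660, -0.5000) = (-2.1725 + 5.0229, 2.9916 + -2.9000) = (2.8504, 0.0916)
link 3: phi[3] = 80 + 80 + 170 + 170 = 500 deg
  cos(500 deg) = -0.7660, sin(500 deg) = 0.6428
  joint[4] = (2.8504, 0.0916) + 3.5 * (-0.7660, 0.6428) = (2.8504 + -2.6812, 0.0916 + 2.2498) = (0.1693, 2.3413)
End effector: (0.1693, 2.3413)

Answer: 0.1693 2.3413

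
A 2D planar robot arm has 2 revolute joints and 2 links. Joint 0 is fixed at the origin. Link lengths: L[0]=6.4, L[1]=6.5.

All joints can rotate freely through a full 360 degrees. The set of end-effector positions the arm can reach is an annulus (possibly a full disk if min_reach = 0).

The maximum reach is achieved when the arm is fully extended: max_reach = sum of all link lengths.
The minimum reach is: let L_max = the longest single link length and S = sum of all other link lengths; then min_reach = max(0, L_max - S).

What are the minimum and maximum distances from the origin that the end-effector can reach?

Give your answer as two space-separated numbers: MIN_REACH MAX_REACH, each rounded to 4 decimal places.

Answer: 0.1000 12.9000

Derivation:
Link lengths: [6.4, 6.5]
max_reach = 6.4 + 6.5 = 12.9
L_max = max([6.4, 6.5]) = 6.5
S (sum of others) = 12.9 - 6.5 = 6.4
min_reach = max(0, 6.5 - 6.4) = max(0, 0.1) = 0.1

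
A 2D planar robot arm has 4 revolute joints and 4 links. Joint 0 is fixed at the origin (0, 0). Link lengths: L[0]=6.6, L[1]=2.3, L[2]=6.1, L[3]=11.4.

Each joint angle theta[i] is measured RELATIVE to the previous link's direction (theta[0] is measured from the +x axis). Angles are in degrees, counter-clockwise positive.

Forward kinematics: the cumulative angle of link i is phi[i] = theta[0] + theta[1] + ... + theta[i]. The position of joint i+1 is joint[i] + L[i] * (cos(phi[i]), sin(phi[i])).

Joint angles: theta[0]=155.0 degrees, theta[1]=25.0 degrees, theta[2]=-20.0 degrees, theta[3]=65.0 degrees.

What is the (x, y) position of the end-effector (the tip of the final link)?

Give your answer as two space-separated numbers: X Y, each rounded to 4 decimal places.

joint[0] = (0.0000, 0.0000)  (base)
link 0: phi[0] = 155 = 155 deg
  cos(155 deg) = -0.9063, sin(155 deg) = 0.4226
  joint[1] = (0.0000, 0.0000) + 6.6 * (-0.9063, 0.4226) = (0.0000 + -5.9816, 0.0000 + 2.7893) = (-5.9816, 2.7893)
link 1: phi[1] = 155 + 25 = 180 deg
  cos(180 deg) = -1.0000, sin(180 deg) = 0.0000
  joint[2] = (-5.9816, 2.7893) + 2.3 * (-1.0000, 0.0000) = (-5.9816 + -2.3000, 2.7893 + 0.0000) = (-8.2816, 2.7893)
link 2: phi[2] = 155 + 25 + -20 = 160 deg
  cos(160 deg) = -0.9397, sin(160 deg) = 0.3420
  joint[3] = (-8.2816, 2.7893) + 6.1 * (-0.9397, 0.3420) = (-8.2816 + -5.7321, 2.7893 + 2.0863) = (-14.0138, 4.8756)
link 3: phi[3] = 155 + 25 + -20 + 65 = 225 deg
  cos(225 deg) = -0.7071, sin(225 deg) = -0.7071
  joint[4] = (-14.0138, 4.8756) + 11.4 * (-0.7071, -0.7071) = (-14.0138 + -8.0610, 4.8756 + -8.0610) = (-22.0748, -3.1854)
End effector: (-22.0748, -3.1854)

Answer: -22.0748 -3.1854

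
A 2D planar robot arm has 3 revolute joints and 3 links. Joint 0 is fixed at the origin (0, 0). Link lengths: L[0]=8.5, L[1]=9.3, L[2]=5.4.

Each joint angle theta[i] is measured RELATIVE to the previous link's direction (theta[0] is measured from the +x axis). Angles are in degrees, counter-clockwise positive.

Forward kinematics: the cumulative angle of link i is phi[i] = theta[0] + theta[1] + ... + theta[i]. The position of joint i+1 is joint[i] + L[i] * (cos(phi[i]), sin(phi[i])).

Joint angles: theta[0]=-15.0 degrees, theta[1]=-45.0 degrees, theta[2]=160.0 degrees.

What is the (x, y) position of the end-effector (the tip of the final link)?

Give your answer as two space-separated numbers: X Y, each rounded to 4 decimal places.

joint[0] = (0.0000, 0.0000)  (base)
link 0: phi[0] = -15 = -15 deg
  cos(-15 deg) = 0.9659, sin(-15 deg) = -0.2588
  joint[1] = (0.0000, 0.0000) + 8.5 * (0.9659, -0.2588) = (0.0000 + 8.2104, 0.0000 + -2.2000) = (8.2104, -2.2000)
link 1: phi[1] = -15 + -45 = -60 deg
  cos(-60 deg) = 0.5000, sin(-60 deg) = -0.8660
  joint[2] = (8.2104, -2.2000) + 9.3 * (0.5000, -0.8660) = (8.2104 + 4.6500, -2.2000 + -8.0540) = (12.8604, -10.2540)
link 2: phi[2] = -15 + -45 + 160 = 100 deg
  cos(100 deg) = -0.1736, sin(100 deg) = 0.9848
  joint[3] = (12.8604, -10.2540) + 5.4 * (-0.1736, 0.9848) = (12.8604 + -0.9377, -10.2540 + 5.3180) = (11.9227, -4.9360)
End effector: (11.9227, -4.9360)

Answer: 11.9227 -4.9360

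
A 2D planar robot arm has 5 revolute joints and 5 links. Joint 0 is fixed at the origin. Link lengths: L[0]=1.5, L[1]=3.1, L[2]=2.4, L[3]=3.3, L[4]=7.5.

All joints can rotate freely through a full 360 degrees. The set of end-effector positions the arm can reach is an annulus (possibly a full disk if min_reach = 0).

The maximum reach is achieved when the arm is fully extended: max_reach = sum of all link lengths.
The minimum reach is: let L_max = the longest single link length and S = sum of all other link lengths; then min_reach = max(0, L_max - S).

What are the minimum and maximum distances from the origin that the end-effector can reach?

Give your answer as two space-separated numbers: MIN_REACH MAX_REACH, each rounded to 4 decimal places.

Link lengths: [1.5, 3.1, 2.4, 3.3, 7.5]
max_reach = 1.5 + 3.1 + 2.4 + 3.3 + 7.5 = 17.8
L_max = max([1.5, 3.1, 2.4, 3.3, 7.5]) = 7.5
S (sum of others) = 17.8 - 7.5 = 10.3
min_reach = max(0, 7.5 - 10.3) = max(0, -2.8) = 0

Answer: 0.0000 17.8000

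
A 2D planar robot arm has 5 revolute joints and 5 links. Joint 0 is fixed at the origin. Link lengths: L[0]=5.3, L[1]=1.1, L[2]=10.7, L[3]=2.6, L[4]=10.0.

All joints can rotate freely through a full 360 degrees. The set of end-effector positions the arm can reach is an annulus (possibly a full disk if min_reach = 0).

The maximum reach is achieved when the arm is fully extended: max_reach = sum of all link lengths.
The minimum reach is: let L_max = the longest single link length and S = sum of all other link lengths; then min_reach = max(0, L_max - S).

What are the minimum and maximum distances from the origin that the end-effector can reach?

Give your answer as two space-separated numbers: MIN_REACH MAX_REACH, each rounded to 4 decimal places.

Link lengths: [5.3, 1.1, 10.7, 2.6, 10.0]
max_reach = 5.3 + 1.1 + 10.7 + 2.6 + 10 = 29.7
L_max = max([5.3, 1.1, 10.7, 2.6, 10.0]) = 10.7
S (sum of others) = 29.7 - 10.7 = 19
min_reach = max(0, 10.7 - 19) = max(0, -8.3) = 0

Answer: 0.0000 29.7000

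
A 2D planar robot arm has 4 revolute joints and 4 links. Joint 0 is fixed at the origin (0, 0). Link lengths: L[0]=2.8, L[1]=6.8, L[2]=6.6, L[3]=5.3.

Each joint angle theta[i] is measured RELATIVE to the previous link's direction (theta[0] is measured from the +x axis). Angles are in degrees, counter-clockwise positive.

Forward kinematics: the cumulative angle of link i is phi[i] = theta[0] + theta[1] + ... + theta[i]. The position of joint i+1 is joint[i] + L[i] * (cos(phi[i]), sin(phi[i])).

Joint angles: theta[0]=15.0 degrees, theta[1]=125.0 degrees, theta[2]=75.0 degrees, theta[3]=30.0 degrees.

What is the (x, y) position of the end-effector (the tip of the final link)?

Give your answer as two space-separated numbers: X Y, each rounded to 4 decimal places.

joint[0] = (0.0000, 0.0000)  (base)
link 0: phi[0] = 15 = 15 deg
  cos(15 deg) = 0.9659, sin(15 deg) = 0.2588
  joint[1] = (0.0000, 0.0000) + 2.8 * (0.9659, 0.2588) = (0.0000 + 2.7046, 0.0000 + 0.7247) = (2.7046, 0.7247)
link 1: phi[1] = 15 + 125 = 140 deg
  cos(140 deg) = -0.7660, sin(140 deg) = 0.6428
  joint[2] = (2.7046, 0.7247) + 6.8 * (-0.7660, 0.6428) = (2.7046 + -5.2091, 0.7247 + 4.3710) = (-2.5045, 5.0956)
link 2: phi[2] = 15 + 125 + 75 = 215 deg
  cos(215 deg) = -0.8192, sin(215 deg) = -0.5736
  joint[3] = (-2.5045, 5.0956) + 6.6 * (-0.8192, -0.5736) = (-2.5045 + -5.4064, 5.0956 + -3.7856) = (-7.9109, 1.3100)
link 3: phi[3] = 15 + 125 + 75 + 30 = 245 deg
  cos(245 deg) = -0.4226, sin(245 deg) = -0.9063
  joint[4] = (-7.9109, 1.3100) + 5.3 * (-0.4226, -0.9063) = (-7.9109 + -2.2399, 1.3100 + -4.8034) = (-10.1508, -3.4934)
End effector: (-10.1508, -3.4934)

Answer: -10.1508 -3.4934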